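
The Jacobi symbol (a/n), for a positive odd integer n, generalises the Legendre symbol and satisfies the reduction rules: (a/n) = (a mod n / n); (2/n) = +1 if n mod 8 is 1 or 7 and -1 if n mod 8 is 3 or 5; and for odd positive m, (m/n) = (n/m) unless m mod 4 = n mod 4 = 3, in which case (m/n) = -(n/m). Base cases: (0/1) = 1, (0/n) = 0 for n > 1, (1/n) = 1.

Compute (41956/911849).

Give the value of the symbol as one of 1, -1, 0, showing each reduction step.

factor out 2^2: 41956 = 2^2·10489; with 911849 mod 8 = 1, (2/911849) = +1; sign now +1; continue with (10489/911849)
flip (10489/911849) -> (911849/10489): both odd, 10489 mod 4 = 1, 911849 mod 4 = 1, so the flip contributes +1; sign now +1
(911849/10489): 911849 mod 10489 = 9795, so (911849/10489) = (9795/10489)
flip (9795/10489) -> (10489/9795): both odd, 9795 mod 4 = 3, 10489 mod 4 = 1, so the flip contributes +1; sign now +1
(10489/9795): 10489 mod 9795 = 694, so (10489/9795) = (694/9795)
factor out 2^1: 694 = 2^1·347; with 9795 mod 8 = 3, (2/9795) = -1; sign now -1; continue with (347/9795)
flip (347/9795) -> (9795/347): both odd, 347 mod 4 = 3, 9795 mod 4 = 3, so the flip contributes -1; sign now +1
(9795/347): 9795 mod 347 = 79, so (9795/347) = (79/347)
flip (79/347) -> (347/79): both odd, 79 mod 4 = 3, 347 mod 4 = 3, so the flip contributes -1; sign now -1
(347/79): 347 mod 79 = 31, so (347/79) = (31/79)
flip (31/79) -> (79/31): both odd, 31 mod 4 = 3, 79 mod 4 = 3, so the flip contributes -1; sign now +1
(79/31): 79 mod 31 = 17, so (79/31) = (17/31)
flip (17/31) -> (31/17): both odd, 17 mod 4 = 1, 31 mod 4 = 3, so the flip contributes +1; sign now +1
(31/17): 31 mod 17 = 14, so (31/17) = (14/17)
factor out 2^1: 14 = 2^1·7; with 17 mod 8 = 1, (2/17) = +1; sign now +1; continue with (7/17)
flip (7/17) -> (17/7): both odd, 7 mod 4 = 3, 17 mod 4 = 1, so the flip contributes +1; sign now +1
(17/7): 17 mod 7 = 3, so (17/7) = (3/7)
flip (3/7) -> (7/3): both odd, 3 mod 4 = 3, 7 mod 4 = 3, so the flip contributes -1; sign now -1
(7/3): 7 mod 3 = 1, so (7/3) = (1/3)
reached (1/3) = 1, so the symbol is -1

-1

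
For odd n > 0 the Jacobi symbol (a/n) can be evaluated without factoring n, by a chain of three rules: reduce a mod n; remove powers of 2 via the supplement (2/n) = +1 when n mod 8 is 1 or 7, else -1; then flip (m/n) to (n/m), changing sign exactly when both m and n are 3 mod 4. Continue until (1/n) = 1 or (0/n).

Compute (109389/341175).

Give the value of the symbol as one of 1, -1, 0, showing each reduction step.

reciprocity: (109389/341175) = +1·(341175/109389) since 109389 mod 4 = 1, 341175 mod 4 = 3; sign now +1
(341175/109389) = (13008/109389)   [reduce mod 109389]
13008 = 2^4·813; (2/109389) = -1 since 109389 mod 8 = 5, so (13008/109389) = (-1)^4·(813/109389); sign now +1
reciprocity: (813/109389) = +1·(109389/813) since 813 mod 4 = 1, 109389 mod 4 = 1; sign now +1
(109389/813) = (447/813)   [reduce mod 813]
reciprocity: (447/813) = +1·(813/447) since 447 mod 4 = 3, 813 mod 4 = 1; sign now +1
(813/447) = (366/447)   [reduce mod 447]
366 = 2^1·183; (2/447) = +1 since 447 mod 8 = 7, so (366/447) = (+1)^1·(183/447); sign now +1
reciprocity: (183/447) = -1·(447/183) since 183 mod 4 = 3, 447 mod 4 = 3; sign now -1
(447/183) = (81/183)   [reduce mod 183]
reciprocity: (81/183) = +1·(183/81) since 81 mod 4 = 1, 183 mod 4 = 3; sign now -1
(183/81) = (21/81)   [reduce mod 81]
reciprocity: (21/81) = +1·(81/21) since 21 mod 4 = 1, 81 mod 4 = 1; sign now -1
(81/21) = (18/21)   [reduce mod 21]
18 = 2^1·9; (2/21) = -1 since 21 mod 8 = 5, so (18/21) = (-1)^1·(9/21); sign now +1
reciprocity: (9/21) = +1·(21/9) since 9 mod 4 = 1, 21 mod 4 = 1; sign now +1
(21/9) = (3/9)   [reduce mod 9]
reciprocity: (3/9) = +1·(9/3) since 3 mod 4 = 3, 9 mod 4 = 1; sign now +1
(9/3) = (0/3)   [reduce mod 3]
(0/3) = 0   [gcd(a, n) > 1]; final value = 0

0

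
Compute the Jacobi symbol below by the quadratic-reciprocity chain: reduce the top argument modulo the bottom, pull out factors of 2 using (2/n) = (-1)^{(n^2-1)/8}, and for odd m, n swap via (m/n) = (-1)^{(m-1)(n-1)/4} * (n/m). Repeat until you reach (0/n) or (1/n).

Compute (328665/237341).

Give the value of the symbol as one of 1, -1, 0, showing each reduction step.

1

(328665/237341): 328665 mod 237341 = 91324, so (328665/237341) = (91324/237341)
factor out 2^2: 91324 = 2^2·22831; with 237341 mod 8 = 5, (2/237341) = -1; sign now +1; continue with (22831/237341)
flip (22831/237341) -> (237341/22831): both odd, 22831 mod 4 = 3, 237341 mod 4 = 1, so the flip contributes +1; sign now +1
(237341/22831): 237341 mod 22831 = 9031, so (237341/22831) = (9031/22831)
flip (9031/22831) -> (22831/9031): both odd, 9031 mod 4 = 3, 22831 mod 4 = 3, so the flip contributes -1; sign now -1
(22831/9031): 22831 mod 9031 = 4769, so (22831/9031) = (4769/9031)
flip (4769/9031) -> (9031/4769): both odd, 4769 mod 4 = 1, 9031 mod 4 = 3, so the flip contributes +1; sign now -1
(9031/4769): 9031 mod 4769 = 4262, so (9031/4769) = (4262/4769)
factor out 2^1: 4262 = 2^1·2131; with 4769 mod 8 = 1, (2/4769) = +1; sign now -1; continue with (2131/4769)
flip (2131/4769) -> (4769/2131): both odd, 2131 mod 4 = 3, 4769 mod 4 = 1, so the flip contributes +1; sign now -1
(4769/2131): 4769 mod 2131 = 507, so (4769/2131) = (507/2131)
flip (507/2131) -> (2131/507): both odd, 507 mod 4 = 3, 2131 mod 4 = 3, so the flip contributes -1; sign now +1
(2131/507): 2131 mod 507 = 103, so (2131/507) = (103/507)
flip (103/507) -> (507/103): both odd, 103 mod 4 = 3, 507 mod 4 = 3, so the flip contributes -1; sign now -1
(507/103): 507 mod 103 = 95, so (507/103) = (95/103)
flip (95/103) -> (103/95): both odd, 95 mod 4 = 3, 103 mod 4 = 3, so the flip contributes -1; sign now +1
(103/95): 103 mod 95 = 8, so (103/95) = (8/95)
factor out 2^3: 8 = 2^3·1; with 95 mod 8 = 7, (2/95) = +1; sign now +1; continue with (1/95)
reached (1/95) = 1, so the symbol is +1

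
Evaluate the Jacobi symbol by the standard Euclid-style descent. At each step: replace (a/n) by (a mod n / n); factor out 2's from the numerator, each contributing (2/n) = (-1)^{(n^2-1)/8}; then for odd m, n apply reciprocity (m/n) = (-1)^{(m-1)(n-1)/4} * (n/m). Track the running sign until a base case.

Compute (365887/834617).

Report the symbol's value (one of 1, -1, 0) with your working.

flip (365887/834617) -> (834617/365887): both odd, 365887 mod 4 = 3, 834617 mod 4 = 1, so the flip contributes +1; sign now +1
(834617/365887): 834617 mod 365887 = 102843, so (834617/365887) = (102843/365887)
flip (102843/365887) -> (365887/102843): both odd, 102843 mod 4 = 3, 365887 mod 4 = 3, so the flip contributes -1; sign now -1
(365887/102843): 365887 mod 102843 = 57358, so (365887/102843) = (57358/102843)
factor out 2^1: 57358 = 2^1·28679; with 102843 mod 8 = 3, (2/102843) = -1; sign now +1; continue with (28679/102843)
flip (28679/102843) -> (102843/28679): both odd, 28679 mod 4 = 3, 102843 mod 4 = 3, so the flip contributes -1; sign now -1
(102843/28679): 102843 mod 28679 = 16806, so (102843/28679) = (16806/28679)
factor out 2^1: 16806 = 2^1·8403; with 28679 mod 8 = 7, (2/28679) = +1; sign now -1; continue with (8403/28679)
flip (8403/28679) -> (28679/8403): both odd, 8403 mod 4 = 3, 28679 mod 4 = 3, so the flip contributes -1; sign now +1
(28679/8403): 28679 mod 8403 = 3470, so (28679/8403) = (3470/8403)
factor out 2^1: 3470 = 2^1·1735; with 8403 mod 8 = 3, (2/8403) = -1; sign now -1; continue with (1735/8403)
flip (1735/8403) -> (8403/1735): both odd, 1735 mod 4 = 3, 8403 mod 4 = 3, so the flip contributes -1; sign now +1
(8403/1735): 8403 mod 1735 = 1463, so (8403/1735) = (1463/1735)
flip (1463/1735) -> (1735/1463): both odd, 1463 mod 4 = 3, 1735 mod 4 = 3, so the flip contributes -1; sign now -1
(1735/1463): 1735 mod 1463 = 272, so (1735/1463) = (272/1463)
factor out 2^4: 272 = 2^4·17; with 1463 mod 8 = 7, (2/1463) = +1; sign now -1; continue with (17/1463)
flip (17/1463) -> (1463/17): both odd, 17 mod 4 = 1, 1463 mod 4 = 3, so the flip contributes +1; sign now -1
(1463/17): 1463 mod 17 = 1, so (1463/17) = (1/17)
reached (1/17) = 1, so the symbol is -1

-1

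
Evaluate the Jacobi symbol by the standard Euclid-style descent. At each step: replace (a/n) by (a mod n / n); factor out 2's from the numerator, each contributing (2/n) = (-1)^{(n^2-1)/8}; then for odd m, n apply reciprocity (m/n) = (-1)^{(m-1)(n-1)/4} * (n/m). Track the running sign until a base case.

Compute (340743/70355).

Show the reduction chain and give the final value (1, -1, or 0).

1

(340743/70355): 340743 mod 70355 = 59323, so (340743/70355) = (59323/70355)
flip (59323/70355) -> (70355/59323): both odd, 59323 mod 4 = 3, 70355 mod 4 = 3, so the flip contributes -1; sign now -1
(70355/59323): 70355 mod 59323 = 11032, so (70355/59323) = (11032/59323)
factor out 2^3: 11032 = 2^3·1379; with 59323 mod 8 = 3, (2/59323) = -1; sign now +1; continue with (1379/59323)
flip (1379/59323) -> (59323/1379): both odd, 1379 mod 4 = 3, 59323 mod 4 = 3, so the flip contributes -1; sign now -1
(59323/1379): 59323 mod 1379 = 26, so (59323/1379) = (26/1379)
factor out 2^1: 26 = 2^1·13; with 1379 mod 8 = 3, (2/1379) = -1; sign now +1; continue with (13/1379)
flip (13/1379) -> (1379/13): both odd, 13 mod 4 = 1, 1379 mod 4 = 3, so the flip contributes +1; sign now +1
(1379/13): 1379 mod 13 = 1, so (1379/13) = (1/13)
reached (1/13) = 1, so the symbol is +1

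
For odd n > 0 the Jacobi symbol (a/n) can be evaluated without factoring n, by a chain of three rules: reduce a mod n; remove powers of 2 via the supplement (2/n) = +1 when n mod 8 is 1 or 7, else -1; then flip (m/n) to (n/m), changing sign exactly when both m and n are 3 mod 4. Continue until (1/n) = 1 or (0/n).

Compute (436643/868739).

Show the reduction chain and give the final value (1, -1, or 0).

-1

flip (436643/868739) -> (868739/436643): both odd, 436643 mod 4 = 3, 868739 mod 4 = 3, so the flip contributes -1; sign now -1
(868739/436643): 868739 mod 436643 = 432096, so (868739/436643) = (432096/436643)
factor out 2^5: 432096 = 2^5·13503; with 436643 mod 8 = 3, (2/436643) = -1; sign now +1; continue with (13503/436643)
flip (13503/436643) -> (436643/13503): both odd, 13503 mod 4 = 3, 436643 mod 4 = 3, so the flip contributes -1; sign now -1
(436643/13503): 436643 mod 13503 = 4547, so (436643/13503) = (4547/13503)
flip (4547/13503) -> (13503/4547): both odd, 4547 mod 4 = 3, 13503 mod 4 = 3, so the flip contributes -1; sign now +1
(13503/4547): 13503 mod 4547 = 4409, so (13503/4547) = (4409/4547)
flip (4409/4547) -> (4547/4409): both odd, 4409 mod 4 = 1, 4547 mod 4 = 3, so the flip contributes +1; sign now +1
(4547/4409): 4547 mod 4409 = 138, so (4547/4409) = (138/4409)
factor out 2^1: 138 = 2^1·69; with 4409 mod 8 = 1, (2/4409) = +1; sign now +1; continue with (69/4409)
flip (69/4409) -> (4409/69): both odd, 69 mod 4 = 1, 4409 mod 4 = 1, so the flip contributes +1; sign now +1
(4409/69): 4409 mod 69 = 62, so (4409/69) = (62/69)
factor out 2^1: 62 = 2^1·31; with 69 mod 8 = 5, (2/69) = -1; sign now -1; continue with (31/69)
flip (31/69) -> (69/31): both odd, 31 mod 4 = 3, 69 mod 4 = 1, so the flip contributes +1; sign now -1
(69/31): 69 mod 31 = 7, so (69/31) = (7/31)
flip (7/31) -> (31/7): both odd, 7 mod 4 = 3, 31 mod 4 = 3, so the flip contributes -1; sign now +1
(31/7): 31 mod 7 = 3, so (31/7) = (3/7)
flip (3/7) -> (7/3): both odd, 3 mod 4 = 3, 7 mod 4 = 3, so the flip contributes -1; sign now -1
(7/3): 7 mod 3 = 1, so (7/3) = (1/3)
reached (1/3) = 1, so the symbol is -1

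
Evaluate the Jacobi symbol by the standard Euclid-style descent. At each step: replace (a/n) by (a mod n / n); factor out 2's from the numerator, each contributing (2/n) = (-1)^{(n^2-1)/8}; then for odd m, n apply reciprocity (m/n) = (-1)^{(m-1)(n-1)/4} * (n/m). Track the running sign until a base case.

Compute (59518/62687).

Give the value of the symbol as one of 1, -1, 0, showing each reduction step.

59518 = 2^1·29759; (2/62687) = +1 since 62687 mod 8 = 7, so (59518/62687) = (+1)^1·(29759/62687); sign now +1
reciprocity: (29759/62687) = -1·(62687/29759) since 29759 mod 4 = 3, 62687 mod 4 = 3; sign now -1
(62687/29759) = (3169/29759)   [reduce mod 29759]
reciprocity: (3169/29759) = +1·(29759/3169) since 3169 mod 4 = 1, 29759 mod 4 = 3; sign now -1
(29759/3169) = (1238/3169)   [reduce mod 3169]
1238 = 2^1·619; (2/3169) = +1 since 3169 mod 8 = 1, so (1238/3169) = (+1)^1·(619/3169); sign now -1
reciprocity: (619/3169) = +1·(3169/619) since 619 mod 4 = 3, 3169 mod 4 = 1; sign now -1
(3169/619) = (74/619)   [reduce mod 619]
74 = 2^1·37; (2/619) = -1 since 619 mod 8 = 3, so (74/619) = (-1)^1·(37/619); sign now +1
reciprocity: (37/619) = +1·(619/37) since 37 mod 4 = 1, 619 mod 4 = 3; sign now +1
(619/37) = (27/37)   [reduce mod 37]
reciprocity: (27/37) = +1·(37/27) since 27 mod 4 = 3, 37 mod 4 = 1; sign now +1
(37/27) = (10/27)   [reduce mod 27]
10 = 2^1·5; (2/27) = -1 since 27 mod 8 = 3, so (10/27) = (-1)^1·(5/27); sign now -1
reciprocity: (5/27) = +1·(27/5) since 5 mod 4 = 1, 27 mod 4 = 3; sign now -1
(27/5) = (2/5)   [reduce mod 5]
2 = 2^1·1; (2/5) = -1 since 5 mod 8 = 5, so (2/5) = (-1)^1·(1/5); sign now +1
(1/5) = 1; final value = sign = +1

1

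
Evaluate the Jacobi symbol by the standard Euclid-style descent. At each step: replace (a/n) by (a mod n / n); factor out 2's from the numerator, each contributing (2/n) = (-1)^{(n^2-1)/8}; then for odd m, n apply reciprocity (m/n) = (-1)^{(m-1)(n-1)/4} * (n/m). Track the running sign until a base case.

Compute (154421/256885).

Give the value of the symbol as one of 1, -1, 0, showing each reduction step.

1

flip (154421/256885) -> (256885/154421): both odd, 154421 mod 4 = 1, 256885 mod 4 = 1, so the flip contributes +1; sign now +1
(256885/154421): 256885 mod 154421 = 102464, so (256885/154421) = (102464/154421)
factor out 2^6: 102464 = 2^6·1601; with 154421 mod 8 = 5, (2/154421) = -1; sign now +1; continue with (1601/154421)
flip (1601/154421) -> (154421/1601): both odd, 1601 mod 4 = 1, 154421 mod 4 = 1, so the flip contributes +1; sign now +1
(154421/1601): 154421 mod 1601 = 725, so (154421/1601) = (725/1601)
flip (725/1601) -> (1601/725): both odd, 725 mod 4 = 1, 1601 mod 4 = 1, so the flip contributes +1; sign now +1
(1601/725): 1601 mod 725 = 151, so (1601/725) = (151/725)
flip (151/725) -> (725/151): both odd, 151 mod 4 = 3, 725 mod 4 = 1, so the flip contributes +1; sign now +1
(725/151): 725 mod 151 = 121, so (725/151) = (121/151)
flip (121/151) -> (151/121): both odd, 121 mod 4 = 1, 151 mod 4 = 3, so the flip contributes +1; sign now +1
(151/121): 151 mod 121 = 30, so (151/121) = (30/121)
factor out 2^1: 30 = 2^1·15; with 121 mod 8 = 1, (2/121) = +1; sign now +1; continue with (15/121)
flip (15/121) -> (121/15): both odd, 15 mod 4 = 3, 121 mod 4 = 1, so the flip contributes +1; sign now +1
(121/15): 121 mod 15 = 1, so (121/15) = (1/15)
reached (1/15) = 1, so the symbol is +1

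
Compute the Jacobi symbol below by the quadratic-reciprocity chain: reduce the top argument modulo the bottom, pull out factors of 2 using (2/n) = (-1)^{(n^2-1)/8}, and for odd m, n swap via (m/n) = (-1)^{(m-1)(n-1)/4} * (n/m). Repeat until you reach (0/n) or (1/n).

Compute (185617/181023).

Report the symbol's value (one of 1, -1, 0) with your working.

-1

(185617/181023): 185617 mod 181023 = 4594, so (185617/181023) = (4594/181023)
factor out 2^1: 4594 = 2^1·2297; with 181023 mod 8 = 7, (2/181023) = +1; sign now +1; continue with (2297/181023)
flip (2297/181023) -> (181023/2297): both odd, 2297 mod 4 = 1, 181023 mod 4 = 3, so the flip contributes +1; sign now +1
(181023/2297): 181023 mod 2297 = 1857, so (181023/2297) = (1857/2297)
flip (1857/2297) -> (2297/1857): both odd, 1857 mod 4 = 1, 2297 mod 4 = 1, so the flip contributes +1; sign now +1
(2297/1857): 2297 mod 1857 = 440, so (2297/1857) = (440/1857)
factor out 2^3: 440 = 2^3·55; with 1857 mod 8 = 1, (2/1857) = +1; sign now +1; continue with (55/1857)
flip (55/1857) -> (1857/55): both odd, 55 mod 4 = 3, 1857 mod 4 = 1, so the flip contributes +1; sign now +1
(1857/55): 1857 mod 55 = 42, so (1857/55) = (42/55)
factor out 2^1: 42 = 2^1·21; with 55 mod 8 = 7, (2/55) = +1; sign now +1; continue with (21/55)
flip (21/55) -> (55/21): both odd, 21 mod 4 = 1, 55 mod 4 = 3, so the flip contributes +1; sign now +1
(55/21): 55 mod 21 = 13, so (55/21) = (13/21)
flip (13/21) -> (21/13): both odd, 13 mod 4 = 1, 21 mod 4 = 1, so the flip contributes +1; sign now +1
(21/13): 21 mod 13 = 8, so (21/13) = (8/13)
factor out 2^3: 8 = 2^3·1; with 13 mod 8 = 5, (2/13) = -1; sign now -1; continue with (1/13)
reached (1/13) = 1, so the symbol is -1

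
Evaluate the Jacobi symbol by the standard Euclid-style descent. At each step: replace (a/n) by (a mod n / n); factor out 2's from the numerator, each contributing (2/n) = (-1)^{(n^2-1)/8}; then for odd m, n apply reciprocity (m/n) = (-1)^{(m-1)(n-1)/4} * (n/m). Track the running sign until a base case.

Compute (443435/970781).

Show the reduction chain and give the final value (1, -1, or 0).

reciprocity: (443435/970781) = +1·(970781/443435) since 443435 mod 4 = 3, 970781 mod 4 = 1; sign now +1
(970781/443435) = (83911/443435)   [reduce mod 443435]
reciprocity: (83911/443435) = -1·(443435/83911) since 83911 mod 4 = 3, 443435 mod 4 = 3; sign now -1
(443435/83911) = (23880/83911)   [reduce mod 83911]
23880 = 2^3·2985; (2/83911) = +1 since 83911 mod 8 = 7, so (23880/83911) = (+1)^3·(2985/83911); sign now -1
reciprocity: (2985/83911) = +1·(83911/2985) since 2985 mod 4 = 1, 83911 mod 4 = 3; sign now -1
(83911/2985) = (331/2985)   [reduce mod 2985]
reciprocity: (331/2985) = +1·(2985/331) since 331 mod 4 = 3, 2985 mod 4 = 1; sign now -1
(2985/331) = (6/331)   [reduce mod 331]
6 = 2^1·3; (2/331) = -1 since 331 mod 8 = 3, so (6/331) = (-1)^1·(3/331); sign now +1
reciprocity: (3/331) = -1·(331/3) since 3 mod 4 = 3, 331 mod 4 = 3; sign now -1
(331/3) = (1/3)   [reduce mod 3]
(1/3) = 1; final value = sign = -1

-1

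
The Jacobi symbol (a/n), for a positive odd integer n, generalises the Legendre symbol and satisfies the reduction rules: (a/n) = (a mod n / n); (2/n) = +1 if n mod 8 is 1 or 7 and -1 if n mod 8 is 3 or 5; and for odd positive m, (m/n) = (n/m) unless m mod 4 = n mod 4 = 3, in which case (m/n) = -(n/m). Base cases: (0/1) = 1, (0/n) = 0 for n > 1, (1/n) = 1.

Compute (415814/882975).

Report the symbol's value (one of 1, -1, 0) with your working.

415814 = 2^1·207907; (2/882975) = +1 since 882975 mod 8 = 7, so (415814/882975) = (+1)^1·(207907/882975); sign now +1
reciprocity: (207907/882975) = -1·(882975/207907) since 207907 mod 4 = 3, 882975 mod 4 = 3; sign now -1
(882975/207907) = (51347/207907)   [reduce mod 207907]
reciprocity: (51347/207907) = -1·(207907/51347) since 51347 mod 4 = 3, 207907 mod 4 = 3; sign now +1
(207907/51347) = (2519/51347)   [reduce mod 51347]
reciprocity: (2519/51347) = -1·(51347/2519) since 2519 mod 4 = 3, 51347 mod 4 = 3; sign now -1
(51347/2519) = (967/2519)   [reduce mod 2519]
reciprocity: (967/2519) = -1·(2519/967) since 967 mod 4 = 3, 2519 mod 4 = 3; sign now +1
(2519/967) = (585/967)   [reduce mod 967]
reciprocity: (585/967) = +1·(967/585) since 585 mod 4 = 1, 967 mod 4 = 3; sign now +1
(967/585) = (382/585)   [reduce mod 585]
382 = 2^1·191; (2/585) = +1 since 585 mod 8 = 1, so (382/585) = (+1)^1·(191/585); sign now +1
reciprocity: (191/585) = +1·(585/191) since 191 mod 4 = 3, 585 mod 4 = 1; sign now +1
(585/191) = (12/191)   [reduce mod 191]
12 = 2^2·3; (2/191) = +1 since 191 mod 8 = 7, so (12/191) = (+1)^2·(3/191); sign now +1
reciprocity: (3/191) = -1·(191/3) since 3 mod 4 = 3, 191 mod 4 = 3; sign now -1
(191/3) = (2/3)   [reduce mod 3]
2 = 2^1·1; (2/3) = -1 since 3 mod 8 = 3, so (2/3) = (-1)^1·(1/3); sign now +1
(1/3) = 1; final value = sign = +1

1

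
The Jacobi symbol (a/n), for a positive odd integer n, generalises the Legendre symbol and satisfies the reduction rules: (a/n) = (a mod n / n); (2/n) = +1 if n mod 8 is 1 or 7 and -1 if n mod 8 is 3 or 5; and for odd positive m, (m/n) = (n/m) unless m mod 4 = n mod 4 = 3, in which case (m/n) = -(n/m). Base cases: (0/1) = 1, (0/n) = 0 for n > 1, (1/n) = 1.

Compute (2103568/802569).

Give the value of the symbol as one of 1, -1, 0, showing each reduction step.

1

(2103568/802569): 2103568 mod 802569 = 498430, so (2103568/802569) = (498430/802569)
factor out 2^1: 498430 = 2^1·249215; with 802569 mod 8 = 1, (2/802569) = +1; sign now +1; continue with (249215/802569)
flip (249215/802569) -> (802569/249215): both odd, 249215 mod 4 = 3, 802569 mod 4 = 1, so the flip contributes +1; sign now +1
(802569/249215): 802569 mod 249215 = 54924, so (802569/249215) = (54924/249215)
factor out 2^2: 54924 = 2^2·13731; with 249215 mod 8 = 7, (2/249215) = +1; sign now +1; continue with (13731/249215)
flip (13731/249215) -> (249215/13731): both odd, 13731 mod 4 = 3, 249215 mod 4 = 3, so the flip contributes -1; sign now -1
(249215/13731): 249215 mod 13731 = 2057, so (249215/13731) = (2057/13731)
flip (2057/13731) -> (13731/2057): both odd, 2057 mod 4 = 1, 13731 mod 4 = 3, so the flip contributes +1; sign now -1
(13731/2057): 13731 mod 2057 = 1389, so (13731/2057) = (1389/2057)
flip (1389/2057) -> (2057/1389): both odd, 1389 mod 4 = 1, 2057 mod 4 = 1, so the flip contributes +1; sign now -1
(2057/1389): 2057 mod 1389 = 668, so (2057/1389) = (668/1389)
factor out 2^2: 668 = 2^2·167; with 1389 mod 8 = 5, (2/1389) = -1; sign now -1; continue with (167/1389)
flip (167/1389) -> (1389/167): both odd, 167 mod 4 = 3, 1389 mod 4 = 1, so the flip contributes +1; sign now -1
(1389/167): 1389 mod 167 = 53, so (1389/167) = (53/167)
flip (53/167) -> (167/53): both odd, 53 mod 4 = 1, 167 mod 4 = 3, so the flip contributes +1; sign now -1
(167/53): 167 mod 53 = 8, so (167/53) = (8/53)
factor out 2^3: 8 = 2^3·1; with 53 mod 8 = 5, (2/53) = -1; sign now +1; continue with (1/53)
reached (1/53) = 1, so the symbol is +1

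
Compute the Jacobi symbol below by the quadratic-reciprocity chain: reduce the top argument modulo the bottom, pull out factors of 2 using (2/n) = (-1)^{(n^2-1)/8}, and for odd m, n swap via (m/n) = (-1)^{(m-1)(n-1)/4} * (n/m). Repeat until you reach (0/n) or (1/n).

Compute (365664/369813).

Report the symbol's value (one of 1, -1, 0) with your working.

0

factor out 2^5: 365664 = 2^5·11427; with 369813 mod 8 = 5, (2/369813) = -1; sign now -1; continue with (11427/369813)
flip (11427/369813) -> (369813/11427): both odd, 11427 mod 4 = 3, 369813 mod 4 = 1, so the flip contributes +1; sign now -1
(369813/11427): 369813 mod 11427 = 4149, so (369813/11427) = (4149/11427)
flip (4149/11427) -> (11427/4149): both odd, 4149 mod 4 = 1, 11427 mod 4 = 3, so the flip contributes +1; sign now -1
(11427/4149): 11427 mod 4149 = 3129, so (11427/4149) = (3129/4149)
flip (3129/4149) -> (4149/3129): both odd, 3129 mod 4 = 1, 4149 mod 4 = 1, so the flip contributes +1; sign now -1
(4149/3129): 4149 mod 3129 = 1020, so (4149/3129) = (1020/3129)
factor out 2^2: 1020 = 2^2·255; with 3129 mod 8 = 1, (2/3129) = +1; sign now -1; continue with (255/3129)
flip (255/3129) -> (3129/255): both odd, 255 mod 4 = 3, 3129 mod 4 = 1, so the flip contributes +1; sign now -1
(3129/255): 3129 mod 255 = 69, so (3129/255) = (69/255)
flip (69/255) -> (255/69): both odd, 69 mod 4 = 1, 255 mod 4 = 3, so the flip contributes +1; sign now -1
(255/69): 255 mod 69 = 48, so (255/69) = (48/69)
factor out 2^4: 48 = 2^4·3; with 69 mod 8 = 5, (2/69) = -1; sign now -1; continue with (3/69)
flip (3/69) -> (69/3): both odd, 3 mod 4 = 3, 69 mod 4 = 1, so the flip contributes +1; sign now -1
(69/3): 69 mod 3 = 0, so (69/3) = (0/3)
reached (0/3); gcd(a, n) > 1, so (0/3) = 0 and the symbol is 0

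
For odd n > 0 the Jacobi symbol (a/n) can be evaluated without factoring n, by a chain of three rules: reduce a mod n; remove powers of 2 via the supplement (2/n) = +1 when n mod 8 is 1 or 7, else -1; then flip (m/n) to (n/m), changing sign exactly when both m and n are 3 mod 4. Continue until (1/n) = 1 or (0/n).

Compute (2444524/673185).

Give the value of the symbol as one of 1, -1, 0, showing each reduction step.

(2444524/673185) = (424969/673185)   [reduce mod 673185]
reciprocity: (424969/673185) = +1·(673185/424969) since 424969 mod 4 = 1, 673185 mod 4 = 1; sign now +1
(673185/424969) = (248216/424969)   [reduce mod 424969]
248216 = 2^3·31027; (2/424969) = +1 since 424969 mod 8 = 1, so (248216/424969) = (+1)^3·(31027/424969); sign now +1
reciprocity: (31027/424969) = +1·(424969/31027) since 31027 mod 4 = 3, 424969 mod 4 = 1; sign now +1
(424969/31027) = (21618/31027)   [reduce mod 31027]
21618 = 2^1·10809; (2/31027) = -1 since 31027 mod 8 = 3, so (21618/31027) = (-1)^1·(10809/31027); sign now -1
reciprocity: (10809/31027) = +1·(31027/10809) since 10809 mod 4 = 1, 31027 mod 4 = 3; sign now -1
(31027/10809) = (9409/10809)   [reduce mod 10809]
reciprocity: (9409/10809) = +1·(10809/9409) since 9409 mod 4 = 1, 10809 mod 4 = 1; sign now -1
(10809/9409) = (1400/9409)   [reduce mod 9409]
1400 = 2^3·175; (2/9409) = +1 since 9409 mod 8 = 1, so (1400/9409) = (+1)^3·(175/9409); sign now -1
reciprocity: (175/9409) = +1·(9409/175) since 175 mod 4 = 3, 9409 mod 4 = 1; sign now -1
(9409/175) = (134/175)   [reduce mod 175]
134 = 2^1·67; (2/175) = +1 since 175 mod 8 = 7, so (134/175) = (+1)^1·(67/175); sign now -1
reciprocity: (67/175) = -1·(175/67) since 67 mod 4 = 3, 175 mod 4 = 3; sign now +1
(175/67) = (41/67)   [reduce mod 67]
reciprocity: (41/67) = +1·(67/41) since 41 mod 4 = 1, 67 mod 4 = 3; sign now +1
(67/41) = (26/41)   [reduce mod 41]
26 = 2^1·13; (2/41) = +1 since 41 mod 8 = 1, so (26/41) = (+1)^1·(13/41); sign now +1
reciprocity: (13/41) = +1·(41/13) since 13 mod 4 = 1, 41 mod 4 = 1; sign now +1
(41/13) = (2/13)   [reduce mod 13]
2 = 2^1·1; (2/13) = -1 since 13 mod 8 = 5, so (2/13) = (-1)^1·(1/13); sign now -1
(1/13) = 1; final value = sign = -1

-1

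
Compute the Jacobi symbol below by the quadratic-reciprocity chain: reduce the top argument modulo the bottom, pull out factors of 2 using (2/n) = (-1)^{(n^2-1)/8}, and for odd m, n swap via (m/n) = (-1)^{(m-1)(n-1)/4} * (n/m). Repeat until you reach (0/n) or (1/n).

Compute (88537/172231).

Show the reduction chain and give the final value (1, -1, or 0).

0

flip (88537/172231) -> (172231/88537): both odd, 88537 mod 4 = 1, 172231 mod 4 = 3, so the flip contributes +1; sign now +1
(172231/88537): 172231 mod 88537 = 83694, so (172231/88537) = (83694/88537)
factor out 2^1: 83694 = 2^1·41847; with 88537 mod 8 = 1, (2/88537) = +1; sign now +1; continue with (41847/88537)
flip (41847/88537) -> (88537/41847): both odd, 41847 mod 4 = 3, 88537 mod 4 = 1, so the flip contributes +1; sign now +1
(88537/41847): 88537 mod 41847 = 4843, so (88537/41847) = (4843/41847)
flip (4843/41847) -> (41847/4843): both odd, 4843 mod 4 = 3, 41847 mod 4 = 3, so the flip contributes -1; sign now -1
(41847/4843): 41847 mod 4843 = 3103, so (41847/4843) = (3103/4843)
flip (3103/4843) -> (4843/3103): both odd, 3103 mod 4 = 3, 4843 mod 4 = 3, so the flip contributes -1; sign now +1
(4843/3103): 4843 mod 3103 = 1740, so (4843/3103) = (1740/3103)
factor out 2^2: 1740 = 2^2·435; with 3103 mod 8 = 7, (2/3103) = +1; sign now +1; continue with (435/3103)
flip (435/3103) -> (3103/435): both odd, 435 mod 4 = 3, 3103 mod 4 = 3, so the flip contributes -1; sign now -1
(3103/435): 3103 mod 435 = 58, so (3103/435) = (58/435)
factor out 2^1: 58 = 2^1·29; with 435 mod 8 = 3, (2/435) = -1; sign now +1; continue with (29/435)
flip (29/435) -> (435/29): both odd, 29 mod 4 = 1, 435 mod 4 = 3, so the flip contributes +1; sign now +1
(435/29): 435 mod 29 = 0, so (435/29) = (0/29)
reached (0/29); gcd(a, n) > 1, so (0/29) = 0 and the symbol is 0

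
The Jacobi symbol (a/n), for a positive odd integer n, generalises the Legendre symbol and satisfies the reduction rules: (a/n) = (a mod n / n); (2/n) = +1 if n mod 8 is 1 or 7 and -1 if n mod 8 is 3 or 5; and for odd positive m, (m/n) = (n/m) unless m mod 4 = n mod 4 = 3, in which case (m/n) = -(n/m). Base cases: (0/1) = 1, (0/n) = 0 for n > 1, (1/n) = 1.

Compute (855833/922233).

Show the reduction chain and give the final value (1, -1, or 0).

flip (855833/922233) -> (922233/855833): both odd, 855833 mod 4 = 1, 922233 mod 4 = 1, so the flip contributes +1; sign now +1
(922233/855833): 922233 mod 855833 = 66400, so (922233/855833) = (66400/855833)
factor out 2^5: 66400 = 2^5·2075; with 855833 mod 8 = 1, (2/855833) = +1; sign now +1; continue with (2075/855833)
flip (2075/855833) -> (855833/2075): both odd, 2075 mod 4 = 3, 855833 mod 4 = 1, so the flip contributes +1; sign now +1
(855833/2075): 855833 mod 2075 = 933, so (855833/2075) = (933/2075)
flip (933/2075) -> (2075/933): both odd, 933 mod 4 = 1, 2075 mod 4 = 3, so the flip contributes +1; sign now +1
(2075/933): 2075 mod 933 = 209, so (2075/933) = (209/933)
flip (209/933) -> (933/209): both odd, 209 mod 4 = 1, 933 mod 4 = 1, so the flip contributes +1; sign now +1
(933/209): 933 mod 209 = 97, so (933/209) = (97/209)
flip (97/209) -> (209/97): both odd, 97 mod 4 = 1, 209 mod 4 = 1, so the flip contributes +1; sign now +1
(209/97): 209 mod 97 = 15, so (209/97) = (15/97)
flip (15/97) -> (97/15): both odd, 15 mod 4 = 3, 97 mod 4 = 1, so the flip contributes +1; sign now +1
(97/15): 97 mod 15 = 7, so (97/15) = (7/15)
flip (7/15) -> (15/7): both odd, 7 mod 4 = 3, 15 mod 4 = 3, so the flip contributes -1; sign now -1
(15/7): 15 mod 7 = 1, so (15/7) = (1/7)
reached (1/7) = 1, so the symbol is -1

-1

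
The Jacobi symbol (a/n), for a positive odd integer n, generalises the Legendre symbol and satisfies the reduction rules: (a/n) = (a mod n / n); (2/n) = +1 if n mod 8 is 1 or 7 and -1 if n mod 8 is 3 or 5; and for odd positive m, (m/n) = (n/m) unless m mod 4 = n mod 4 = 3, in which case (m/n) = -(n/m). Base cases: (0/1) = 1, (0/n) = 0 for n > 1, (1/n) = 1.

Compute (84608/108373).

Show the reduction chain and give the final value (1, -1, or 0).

84608 = 2^7·661; (2/108373) = -1 since 108373 mod 8 = 5, so (84608/108373) = (-1)^7·(661/108373); sign now -1
reciprocity: (661/108373) = +1·(108373/661) since 661 mod 4 = 1, 108373 mod 4 = 1; sign now -1
(108373/661) = (630/661)   [reduce mod 661]
630 = 2^1·315; (2/661) = -1 since 661 mod 8 = 5, so (630/661) = (-1)^1·(315/661); sign now +1
reciprocity: (315/661) = +1·(661/315) since 315 mod 4 = 3, 661 mod 4 = 1; sign now +1
(661/315) = (31/315)   [reduce mod 315]
reciprocity: (31/315) = -1·(315/31) since 31 mod 4 = 3, 315 mod 4 = 3; sign now -1
(315/31) = (5/31)   [reduce mod 31]
reciprocity: (5/31) = +1·(31/5) since 5 mod 4 = 1, 31 mod 4 = 3; sign now -1
(31/5) = (1/5)   [reduce mod 5]
(1/5) = 1; final value = sign = -1

-1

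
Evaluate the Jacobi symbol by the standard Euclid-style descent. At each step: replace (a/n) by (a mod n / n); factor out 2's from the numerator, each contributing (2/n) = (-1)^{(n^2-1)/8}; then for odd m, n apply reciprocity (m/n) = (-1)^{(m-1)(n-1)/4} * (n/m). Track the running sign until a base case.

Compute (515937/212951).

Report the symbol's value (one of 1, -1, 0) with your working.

1

(515937/212951): 515937 mod 212951 = 90035, so (515937/212951) = (90035/212951)
flip (90035/212951) -> (212951/90035): both odd, 90035 mod 4 = 3, 212951 mod 4 = 3, so the flip contributes -1; sign now -1
(212951/90035): 212951 mod 90035 = 32881, so (212951/90035) = (32881/90035)
flip (32881/90035) -> (90035/32881): both odd, 32881 mod 4 = 1, 90035 mod 4 = 3, so the flip contributes +1; sign now -1
(90035/32881): 90035 mod 32881 = 24273, so (90035/32881) = (24273/32881)
flip (24273/32881) -> (32881/24273): both odd, 24273 mod 4 = 1, 32881 mod 4 = 1, so the flip contributes +1; sign now -1
(32881/24273): 32881 mod 24273 = 8608, so (32881/24273) = (8608/24273)
factor out 2^5: 8608 = 2^5·269; with 24273 mod 8 = 1, (2/24273) = +1; sign now -1; continue with (269/24273)
flip (269/24273) -> (24273/269): both odd, 269 mod 4 = 1, 24273 mod 4 = 1, so the flip contributes +1; sign now -1
(24273/269): 24273 mod 269 = 63, so (24273/269) = (63/269)
flip (63/269) -> (269/63): both odd, 63 mod 4 = 3, 269 mod 4 = 1, so the flip contributes +1; sign now -1
(269/63): 269 mod 63 = 17, so (269/63) = (17/63)
flip (17/63) -> (63/17): both odd, 17 mod 4 = 1, 63 mod 4 = 3, so the flip contributes +1; sign now -1
(63/17): 63 mod 17 = 12, so (63/17) = (12/17)
factor out 2^2: 12 = 2^2·3; with 17 mod 8 = 1, (2/17) = +1; sign now -1; continue with (3/17)
flip (3/17) -> (17/3): both odd, 3 mod 4 = 3, 17 mod 4 = 1, so the flip contributes +1; sign now -1
(17/3): 17 mod 3 = 2, so (17/3) = (2/3)
factor out 2^1: 2 = 2^1·1; with 3 mod 8 = 3, (2/3) = -1; sign now +1; continue with (1/3)
reached (1/3) = 1, so the symbol is +1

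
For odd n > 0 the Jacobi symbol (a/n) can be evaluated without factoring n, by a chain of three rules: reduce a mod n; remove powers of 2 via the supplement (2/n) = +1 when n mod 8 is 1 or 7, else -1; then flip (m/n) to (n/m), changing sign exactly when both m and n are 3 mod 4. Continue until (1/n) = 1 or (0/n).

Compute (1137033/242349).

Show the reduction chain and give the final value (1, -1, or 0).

(1137033/242349): 1137033 mod 242349 = 167637, so (1137033/242349) = (167637/242349)
flip (167637/242349) -> (242349/167637): both odd, 167637 mod 4 = 1, 242349 mod 4 = 1, so the flip contributes +1; sign now +1
(242349/167637): 242349 mod 167637 = 74712, so (242349/167637) = (74712/167637)
factor out 2^3: 74712 = 2^3·9339; with 167637 mod 8 = 5, (2/167637) = -1; sign now -1; continue with (9339/167637)
flip (9339/167637) -> (167637/9339): both odd, 9339 mod 4 = 3, 167637 mod 4 = 1, so the flip contributes +1; sign now -1
(167637/9339): 167637 mod 9339 = 8874, so (167637/9339) = (8874/9339)
factor out 2^1: 8874 = 2^1·4437; with 9339 mod 8 = 3, (2/9339) = -1; sign now +1; continue with (4437/9339)
flip (4437/9339) -> (9339/4437): both odd, 4437 mod 4 = 1, 9339 mod 4 = 3, so the flip contributes +1; sign now +1
(9339/4437): 9339 mod 4437 = 465, so (9339/4437) = (465/4437)
flip (465/4437) -> (4437/465): both odd, 465 mod 4 = 1, 4437 mod 4 = 1, so the flip contributes +1; sign now +1
(4437/465): 4437 mod 465 = 252, so (4437/465) = (252/465)
factor out 2^2: 252 = 2^2·63; with 465 mod 8 = 1, (2/465) = +1; sign now +1; continue with (63/465)
flip (63/465) -> (465/63): both odd, 63 mod 4 = 3, 465 mod 4 = 1, so the flip contributes +1; sign now +1
(465/63): 465 mod 63 = 24, so (465/63) = (24/63)
factor out 2^3: 24 = 2^3·3; with 63 mod 8 = 7, (2/63) = +1; sign now +1; continue with (3/63)
flip (3/63) -> (63/3): both odd, 3 mod 4 = 3, 63 mod 4 = 3, so the flip contributes -1; sign now -1
(63/3): 63 mod 3 = 0, so (63/3) = (0/3)
reached (0/3); gcd(a, n) > 1, so (0/3) = 0 and the symbol is 0

0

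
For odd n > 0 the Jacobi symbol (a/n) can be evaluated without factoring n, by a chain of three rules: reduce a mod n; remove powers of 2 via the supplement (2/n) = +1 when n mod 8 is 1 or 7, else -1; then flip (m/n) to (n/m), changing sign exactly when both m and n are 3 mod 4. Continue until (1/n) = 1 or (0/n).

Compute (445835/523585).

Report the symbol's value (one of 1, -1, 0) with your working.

0

reciprocity: (445835/523585) = +1·(523585/445835) since 445835 mod 4 = 3, 523585 mod 4 = 1; sign now +1
(523585/445835) = (77750/445835)   [reduce mod 445835]
77750 = 2^1·38875; (2/445835) = -1 since 445835 mod 8 = 3, so (77750/445835) = (-1)^1·(38875/445835); sign now -1
reciprocity: (38875/445835) = -1·(445835/38875) since 38875 mod 4 = 3, 445835 mod 4 = 3; sign now +1
(445835/38875) = (18210/38875)   [reduce mod 38875]
18210 = 2^1·9105; (2/38875) = -1 since 38875 mod 8 = 3, so (18210/38875) = (-1)^1·(9105/38875); sign now -1
reciprocity: (9105/38875) = +1·(38875/9105) since 9105 mod 4 = 1, 38875 mod 4 = 3; sign now -1
(38875/9105) = (2455/9105)   [reduce mod 9105]
reciprocity: (2455/9105) = +1·(9105/2455) since 2455 mod 4 = 3, 9105 mod 4 = 1; sign now -1
(9105/2455) = (1740/2455)   [reduce mod 2455]
1740 = 2^2·435; (2/2455) = +1 since 2455 mod 8 = 7, so (1740/2455) = (+1)^2·(435/2455); sign now -1
reciprocity: (435/2455) = -1·(2455/435) since 435 mod 4 = 3, 2455 mod 4 = 3; sign now +1
(2455/435) = (280/435)   [reduce mod 435]
280 = 2^3·35; (2/435) = -1 since 435 mod 8 = 3, so (280/435) = (-1)^3·(35/435); sign now -1
reciprocity: (35/435) = -1·(435/35) since 35 mod 4 = 3, 435 mod 4 = 3; sign now +1
(435/35) = (15/35)   [reduce mod 35]
reciprocity: (15/35) = -1·(35/15) since 15 mod 4 = 3, 35 mod 4 = 3; sign now -1
(35/15) = (5/15)   [reduce mod 15]
reciprocity: (5/15) = +1·(15/5) since 5 mod 4 = 1, 15 mod 4 = 3; sign now -1
(15/5) = (0/5)   [reduce mod 5]
(0/5) = 0   [gcd(a, n) > 1]; final value = 0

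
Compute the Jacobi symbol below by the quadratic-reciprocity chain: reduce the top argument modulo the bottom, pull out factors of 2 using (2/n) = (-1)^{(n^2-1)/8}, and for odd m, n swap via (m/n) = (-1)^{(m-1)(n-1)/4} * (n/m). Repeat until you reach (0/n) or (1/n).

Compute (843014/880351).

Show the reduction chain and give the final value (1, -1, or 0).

1

factor out 2^1: 843014 = 2^1·421507; with 880351 mod 8 = 7, (2/880351) = +1; sign now +1; continue with (421507/880351)
flip (421507/880351) -> (880351/421507): both odd, 421507 mod 4 = 3, 880351 mod 4 = 3, so the flip contributes -1; sign now -1
(880351/421507): 880351 mod 421507 = 37337, so (880351/421507) = (37337/421507)
flip (37337/421507) -> (421507/37337): both odd, 37337 mod 4 = 1, 421507 mod 4 = 3, so the flip contributes +1; sign now -1
(421507/37337): 421507 mod 37337 = 10800, so (421507/37337) = (10800/37337)
factor out 2^4: 10800 = 2^4·675; with 37337 mod 8 = 1, (2/37337) = +1; sign now -1; continue with (675/37337)
flip (675/37337) -> (37337/675): both odd, 675 mod 4 = 3, 37337 mod 4 = 1, so the flip contributes +1; sign now -1
(37337/675): 37337 mod 675 = 212, so (37337/675) = (212/675)
factor out 2^2: 212 = 2^2·53; with 675 mod 8 = 3, (2/675) = -1; sign now -1; continue with (53/675)
flip (53/675) -> (675/53): both odd, 53 mod 4 = 1, 675 mod 4 = 3, so the flip contributes +1; sign now -1
(675/53): 675 mod 53 = 39, so (675/53) = (39/53)
flip (39/53) -> (53/39): both odd, 39 mod 4 = 3, 53 mod 4 = 1, so the flip contributes +1; sign now -1
(53/39): 53 mod 39 = 14, so (53/39) = (14/39)
factor out 2^1: 14 = 2^1·7; with 39 mod 8 = 7, (2/39) = +1; sign now -1; continue with (7/39)
flip (7/39) -> (39/7): both odd, 7 mod 4 = 3, 39 mod 4 = 3, so the flip contributes -1; sign now +1
(39/7): 39 mod 7 = 4, so (39/7) = (4/7)
factor out 2^2: 4 = 2^2·1; with 7 mod 8 = 7, (2/7) = +1; sign now +1; continue with (1/7)
reached (1/7) = 1, so the symbol is +1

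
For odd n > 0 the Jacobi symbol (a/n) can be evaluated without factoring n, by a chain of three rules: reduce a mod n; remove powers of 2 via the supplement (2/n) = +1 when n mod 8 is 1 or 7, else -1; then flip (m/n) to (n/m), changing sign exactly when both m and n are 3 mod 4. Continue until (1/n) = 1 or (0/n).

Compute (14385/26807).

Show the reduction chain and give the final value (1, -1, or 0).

-1

flip (14385/26807) -> (26807/14385): both odd, 14385 mod 4 = 1, 26807 mod 4 = 3, so the flip contributes +1; sign now +1
(26807/14385): 26807 mod 14385 = 12422, so (26807/14385) = (12422/14385)
factor out 2^1: 12422 = 2^1·6211; with 14385 mod 8 = 1, (2/14385) = +1; sign now +1; continue with (6211/14385)
flip (6211/14385) -> (14385/6211): both odd, 6211 mod 4 = 3, 14385 mod 4 = 1, so the flip contributes +1; sign now +1
(14385/6211): 14385 mod 6211 = 1963, so (14385/6211) = (1963/6211)
flip (1963/6211) -> (6211/1963): both odd, 1963 mod 4 = 3, 6211 mod 4 = 3, so the flip contributes -1; sign now -1
(6211/1963): 6211 mod 1963 = 322, so (6211/1963) = (322/1963)
factor out 2^1: 322 = 2^1·161; with 1963 mod 8 = 3, (2/1963) = -1; sign now +1; continue with (161/1963)
flip (161/1963) -> (1963/161): both odd, 161 mod 4 = 1, 1963 mod 4 = 3, so the flip contributes +1; sign now +1
(1963/161): 1963 mod 161 = 31, so (1963/161) = (31/161)
flip (31/161) -> (161/31): both odd, 31 mod 4 = 3, 161 mod 4 = 1, so the flip contributes +1; sign now +1
(161/31): 161 mod 31 = 6, so (161/31) = (6/31)
factor out 2^1: 6 = 2^1·3; with 31 mod 8 = 7, (2/31) = +1; sign now +1; continue with (3/31)
flip (3/31) -> (31/3): both odd, 3 mod 4 = 3, 31 mod 4 = 3, so the flip contributes -1; sign now -1
(31/3): 31 mod 3 = 1, so (31/3) = (1/3)
reached (1/3) = 1, so the symbol is -1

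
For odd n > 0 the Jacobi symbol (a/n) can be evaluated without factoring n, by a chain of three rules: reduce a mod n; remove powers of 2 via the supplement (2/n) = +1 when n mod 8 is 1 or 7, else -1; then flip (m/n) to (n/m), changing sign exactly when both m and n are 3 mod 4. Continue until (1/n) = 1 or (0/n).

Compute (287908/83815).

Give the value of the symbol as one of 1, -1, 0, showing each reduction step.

(287908/83815) = (36463/83815)   [reduce mod 83815]
reciprocity: (36463/83815) = -1·(83815/36463) since 36463 mod 4 = 3, 83815 mod 4 = 3; sign now -1
(83815/36463) = (10889/36463)   [reduce mod 36463]
reciprocity: (10889/36463) = +1·(36463/10889) since 10889 mod 4 = 1, 36463 mod 4 = 3; sign now -1
(36463/10889) = (3796/10889)   [reduce mod 10889]
3796 = 2^2·949; (2/10889) = +1 since 10889 mod 8 = 1, so (3796/10889) = (+1)^2·(949/10889); sign now -1
reciprocity: (949/10889) = +1·(10889/949) since 949 mod 4 = 1, 10889 mod 4 = 1; sign now -1
(10889/949) = (450/949)   [reduce mod 949]
450 = 2^1·225; (2/949) = -1 since 949 mod 8 = 5, so (450/949) = (-1)^1·(225/949); sign now +1
reciprocity: (225/949) = +1·(949/225) since 225 mod 4 = 1, 949 mod 4 = 1; sign now +1
(949/225) = (49/225)   [reduce mod 225]
reciprocity: (49/225) = +1·(225/49) since 49 mod 4 = 1, 225 mod 4 = 1; sign now +1
(225/49) = (29/49)   [reduce mod 49]
reciprocity: (29/49) = +1·(49/29) since 29 mod 4 = 1, 49 mod 4 = 1; sign now +1
(49/29) = (20/29)   [reduce mod 29]
20 = 2^2·5; (2/29) = -1 since 29 mod 8 = 5, so (20/29) = (-1)^2·(5/29); sign now +1
reciprocity: (5/29) = +1·(29/5) since 5 mod 4 = 1, 29 mod 4 = 1; sign now +1
(29/5) = (4/5)   [reduce mod 5]
4 = 2^2·1; (2/5) = -1 since 5 mod 8 = 5, so (4/5) = (-1)^2·(1/5); sign now +1
(1/5) = 1; final value = sign = +1

1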